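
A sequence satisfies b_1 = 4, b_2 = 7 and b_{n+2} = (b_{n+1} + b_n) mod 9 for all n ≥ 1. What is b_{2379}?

2

We have b_1 = 4, b_2 = 7, b_3 = 2, b_4 = 0, b_5 = 2, b_6 = 2, b_7 = 4, b_8 = 6, b_9 = 1, b_{10} = 7, b_{11} = 8, b_{12} = 6, b_{13} = 5, b_{14} = 2, b_{15} = 7, b_{16} = 0, b_{17} = 7, b_{18} = 7, b_{19} = 5, b_{20} = 3, b_{21} = 8, b_{22} = 2, b_{23} = 1, b_{24} = 3, b_{25} = 4, b_{26} = 7.
The sequence repeats with period 24.
So b_{2379} = b_{1 + ((2379-1) mod 24)} = b_3 = 2.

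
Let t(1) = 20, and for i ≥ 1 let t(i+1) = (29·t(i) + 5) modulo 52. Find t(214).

We have t(1) = 20; t(2) = 13; t(3) = 18; t(4) = 7; t(5) = 0; t(6) = 5; t(7) = 46; t(8) = 39; t(9) = 44; t(10) = 33; t(11) = 26; t(12) = 31; t(13) = 20.
Since t(13) = t(1) = 20, the sequence is periodic with period 12.
(214 - 1) mod 12 = 9, so t(214) = t(10) = 33.

33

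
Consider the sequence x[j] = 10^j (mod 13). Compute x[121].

10

We have x[0] = 1,  x[1] = 10,  x[2] = 9,  x[3] = 12,  x[4] = 3,  x[5] = 4,  x[6] = 1.
Since x[6] = x[0] = 1, the sequence is periodic with period 6.
(121 - 0) mod 6 = 1, so x[121] = x[1] = 10.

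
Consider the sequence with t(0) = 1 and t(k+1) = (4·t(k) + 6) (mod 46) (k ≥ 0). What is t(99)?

24

Computing terms: t(0) = 1, t(1) = 10, t(2) = 0, t(3) = 6, t(4) = 30, t(5) = 34, t(6) = 4, t(7) = 22, t(8) = 2, t(9) = 14, t(10) = 16, t(11) = 24, t(12) = 10.
Since t(12) = t(1) = 10, the sequence is eventually periodic: after a pre-period of length 1 it cycles with period 11.
For k ≥ 1, t(k) depends only on (k - 1) mod 11. (99 - 1) mod 11 = 10, so t(99) = t(11) = 24.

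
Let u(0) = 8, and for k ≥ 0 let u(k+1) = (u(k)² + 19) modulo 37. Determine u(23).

u(0) = 8, u(1) = 9, u(2) = 26, u(3) = 29, u(4) = 9.
Since u(4) = u(1) = 9, the sequence is eventually periodic: after a pre-period of length 1 it cycles with period 3.
For k ≥ 1, u(k) depends only on (k - 1) mod 3. (23 - 1) mod 3 = 1, so u(23) = u(2) = 26.

26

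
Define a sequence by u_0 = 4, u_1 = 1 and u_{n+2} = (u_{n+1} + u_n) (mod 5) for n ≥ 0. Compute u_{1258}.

2

u_0 = 4, u_1 = 1, u_2 = 0, u_3 = 1, u_4 = 1, u_5 = 2, u_6 = 3, u_7 = 0, u_8 = 3, u_9 = 3, u_{10} = 1, u_{11} = 4, u_{12} = 0, u_{13} = 4, u_{14} = 4, u_{15} = 3, u_{16} = 2, u_{17} = 0, u_{18} = 2, u_{19} = 2, u_{20} = 4, u_{21} = 1.
Since (u_{20}, u_{21}) = (u_0, u_1) = (4, 1) (two consecutive terms determine the rest), the sequence is periodic with period 20.
(1258 - 0) mod 20 = 18, so u_{1258} = u_{18} = 2.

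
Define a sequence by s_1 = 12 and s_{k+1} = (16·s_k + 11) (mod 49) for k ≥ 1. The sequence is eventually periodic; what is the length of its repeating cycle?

21

We have s_1 = 12; s_2 = 7; s_3 = 25; s_4 = 19; s_5 = 21; s_6 = 4; s_7 = 26; s_8 = 35; s_9 = 32; s_{10} = 33; s_{11} = 0; s_{12} = 11; s_{13} = 40; s_{14} = 14; s_{15} = 39; s_{16} = 47; s_{17} = 28; s_{18} = 18; s_{19} = 5; s_{20} = 42; s_{21} = 46; s_{22} = 12.
Since s_{22} = s_1 = 12, the sequence is periodic with period 21.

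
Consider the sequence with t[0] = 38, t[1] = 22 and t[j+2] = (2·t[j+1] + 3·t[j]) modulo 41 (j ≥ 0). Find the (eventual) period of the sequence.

We have t[0] = 38,  t[1] = 22,  t[2] = 35,  t[3] = 13,  t[4] = 8,  t[5] = 14,  t[6] = 11,  t[7] = 23,  t[8] = 38,  t[9] = 22.
The sequence repeats with period 8.

8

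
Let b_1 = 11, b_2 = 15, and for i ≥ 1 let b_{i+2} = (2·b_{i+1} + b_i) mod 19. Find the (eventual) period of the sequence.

40

We have b_1 = 11, b_2 = 15, b_3 = 3, b_4 = 2, b_5 = 7, b_6 = 16, b_7 = 1, b_8 = 18, b_9 = 18, b_{10} = 16, b_{11} = 12, b_{12} = 2, b_{13} = 16, b_{14} = 15, b_{15} = 8, b_{16} = 12, b_{17} = 13, b_{18} = 0, b_{19} = 13, b_{20} = 7, b_{21} = 8, b_{22} = 4, b_{23} = 16, b_{24} = 17, b_{25} = 12, b_{26} = 3, b_{27} = 18, b_{28} = 1, b_{29} = 1, b_{30} = 3, b_{31} = 7, b_{32} = 17, b_{33} = 3, b_{34} = 4, b_{35} = 11, b_{36} = 7, b_{37} = 6, b_{38} = 0, b_{39} = 6, b_{40} = 12, b_{41} = 11, b_{42} = 15.
The sequence repeats with period 40.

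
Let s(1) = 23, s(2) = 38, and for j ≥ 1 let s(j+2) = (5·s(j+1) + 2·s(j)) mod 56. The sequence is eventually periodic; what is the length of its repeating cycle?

48

We have s(1) = 23,  s(2) = 38,  s(3) = 12,  s(4) = 24,  s(5) = 32,  s(6) = 40,  s(7) = 40,  s(8) = 0,  s(9) = 24,  s(10) = 8,  s(11) = 32,  s(12) = 8,  s(13) = 48,  s(14) = 32,  s(15) = 32,  s(16) = 0,  s(17) = 8,  s(18) = 40,  s(19) = 48,  s(20) = 40,  s(21) = 16,  s(22) = 48,  s(23) = 48,  s(24) = 0,  s(25) = 40,  s(26) = 32,  s(27) = 16,  s(28) = 32,  s(29) = 24,  s(30) = 16,  s(31) = 16,  s(32) = 0,  s(33) = 32,  s(34) = 48,  s(35) = 24,  s(36) = 48,  s(37) = 8,  s(38) = 24,  s(39) = 24,  s(40) = 0,  s(41) = 48,  s(42) = 16,  s(43) = 8,  s(44) = 16,  s(45) = 40,  s(46) = 8,  s(47) = 8,  s(48) = 0,  s(49) = 16,  s(50) = 24,  s(51) = 40,  s(52) = 24,  s(53) = 32.
Since (s(52), s(53)) = (s(4), s(5)) = (24, 32) (two consecutive terms determine the rest), the sequence is eventually periodic: after a pre-period of length 3 it cycles with period 48.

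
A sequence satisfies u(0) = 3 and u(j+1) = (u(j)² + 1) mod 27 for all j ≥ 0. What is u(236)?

We have u(0) = 3,  u(1) = 10,  u(2) = 20,  u(3) = 23,  u(4) = 17,  u(5) = 20.
Since u(5) = u(2) = 20, the sequence is eventually periodic: after a pre-period of length 2 it cycles with period 3.
For j ≥ 2, u(j) depends only on (j - 2) mod 3. (236 - 2) mod 3 = 0, so u(236) = u(2) = 20.

20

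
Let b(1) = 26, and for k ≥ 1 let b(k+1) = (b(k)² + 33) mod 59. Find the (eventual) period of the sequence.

Listing terms: b(1) = 26, b(2) = 1, b(3) = 34, b(4) = 9, b(5) = 55, b(6) = 49, b(7) = 15, b(8) = 22, b(9) = 45, b(10) = 52, b(11) = 23, b(12) = 31, b(13) = 50, b(14) = 55.
Since b(14) = b(5) = 55, the sequence is eventually periodic: after a pre-period of length 4 it cycles with period 9.

9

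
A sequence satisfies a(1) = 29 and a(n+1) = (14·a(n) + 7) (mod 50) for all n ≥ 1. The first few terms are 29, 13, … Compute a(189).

19

We have a(1) = 29,  a(2) = 13,  a(3) = 39,  a(4) = 3,  a(5) = 49,  a(6) = 43,  a(7) = 9,  a(8) = 33,  a(9) = 19,  a(10) = 23,  a(11) = 29.
Since a(11) = a(1) = 29, the sequence is periodic with period 10.
(189 - 1) mod 10 = 8, so a(189) = a(9) = 19.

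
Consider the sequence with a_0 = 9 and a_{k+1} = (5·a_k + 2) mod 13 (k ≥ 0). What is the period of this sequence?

4

We have a_0 = 9, a_1 = 8, a_2 = 3, a_3 = 4, a_4 = 9.
The sequence repeats with period 4.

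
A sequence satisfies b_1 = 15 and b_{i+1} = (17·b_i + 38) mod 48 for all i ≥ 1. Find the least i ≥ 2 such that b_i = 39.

We have b_1 = 15, b_2 = 5, b_3 = 27, b_4 = 17, b_5 = 39, b_6 = 29, b_7 = 3, b_8 = 41, b_9 = 15.
Since b_9 = b_1 = 15, the sequence is periodic with period 8.
The value 39 first appears (with i ≥ 2) at b_5.

5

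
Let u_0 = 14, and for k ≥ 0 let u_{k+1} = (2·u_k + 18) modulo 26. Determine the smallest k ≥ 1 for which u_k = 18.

5

We have u_0 = 14,  u_1 = 20,  u_2 = 6,  u_3 = 4,  u_4 = 0,  u_5 = 18,  u_6 = 2,  u_7 = 22,  u_8 = 10,  u_9 = 12,  u_{10} = 16,  u_{11} = 24,  u_{12} = 14.
The sequence repeats with period 12.
The value 18 first appears (with k ≥ 1) at u_5.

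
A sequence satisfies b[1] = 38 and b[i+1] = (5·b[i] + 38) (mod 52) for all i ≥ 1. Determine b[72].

We have b[1] = 38, b[2] = 20, b[3] = 34, b[4] = 0, b[5] = 38.
The sequence repeats with period 4.
So b[72] = b[1 + ((72-1) mod 4)] = b[4] = 0.

0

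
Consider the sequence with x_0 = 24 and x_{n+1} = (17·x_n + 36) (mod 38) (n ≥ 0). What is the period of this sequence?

9

x_0 = 24, x_1 = 26, x_2 = 22, x_3 = 30, x_4 = 14, x_5 = 8, x_6 = 20, x_7 = 34, x_8 = 6, x_9 = 24.
The sequence repeats with period 9.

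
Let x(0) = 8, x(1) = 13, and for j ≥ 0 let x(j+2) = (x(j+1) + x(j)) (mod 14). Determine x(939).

8

Listing terms: x(0) = 8, x(1) = 13, x(2) = 7, x(3) = 6, x(4) = 13, x(5) = 5, x(6) = 4, x(7) = 9, x(8) = 13, x(9) = 8, x(10) = 7, x(11) = 1, x(12) = 8, x(13) = 9, x(14) = 3, x(15) = 12, x(16) = 1, x(17) = 13, x(18) = 0, x(19) = 13, x(20) = 13, x(21) = 12, x(22) = 11, x(23) = 9, x(24) = 6, x(25) = 1, x(26) = 7, x(27) = 8, x(28) = 1, x(29) = 9, x(30) = 10, x(31) = 5, x(32) = 1, x(33) = 6, x(34) = 7, x(35) = 13, x(36) = 6, x(37) = 5, x(38) = 11, x(39) = 2, x(40) = 13, x(41) = 1, x(42) = 0, x(43) = 1, x(44) = 1, x(45) = 2, x(46) = 3, x(47) = 5, x(48) = 8, x(49) = 13.
The sequence repeats with period 48.
So x(939) = x(0 + ((939-0) mod 48)) = x(27) = 8.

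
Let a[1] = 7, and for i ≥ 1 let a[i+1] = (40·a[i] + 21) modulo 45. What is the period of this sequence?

a[1] = 7, a[2] = 31, a[3] = 1, a[4] = 16, a[5] = 31.
Since a[5] = a[2] = 31, the sequence is eventually periodic: after a pre-period of length 1 it cycles with period 3.

3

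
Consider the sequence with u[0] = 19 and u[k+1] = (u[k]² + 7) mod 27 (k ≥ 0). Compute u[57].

Listing terms: u[0] = 19, u[1] = 17, u[2] = 26, u[3] = 8, u[4] = 17.
Since u[4] = u[1] = 17, the sequence is eventually periodic: after a pre-period of length 1 it cycles with period 3.
For k ≥ 1, u[k] depends only on (k - 1) mod 3. (57 - 1) mod 3 = 2, so u[57] = u[3] = 8.

8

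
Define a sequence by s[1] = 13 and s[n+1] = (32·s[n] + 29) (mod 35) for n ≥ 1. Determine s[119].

4

Listing terms: s[1] = 13; s[2] = 25; s[3] = 24; s[4] = 27; s[5] = 18; s[6] = 10; s[7] = 34; s[8] = 32; s[9] = 3; s[10] = 20; s[11] = 4; s[12] = 17; s[13] = 13.
Since s[13] = s[1] = 13, the sequence is periodic with period 12.
(119 - 1) mod 12 = 10, so s[119] = s[11] = 4.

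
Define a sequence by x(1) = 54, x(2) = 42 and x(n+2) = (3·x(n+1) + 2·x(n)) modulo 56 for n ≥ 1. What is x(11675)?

Listing terms: x(1) = 54,  x(2) = 42,  x(3) = 10,  x(4) = 2,  x(5) = 26,  x(6) = 26,  x(7) = 18,  x(8) = 50,  x(9) = 18,  x(10) = 42,  x(11) = 50,  x(12) = 10,  x(13) = 18,  x(14) = 18,  x(15) = 34,  x(16) = 26,  x(17) = 34,  x(18) = 42,  x(19) = 26,  x(20) = 50,  x(21) = 34,  x(22) = 34,  x(23) = 2,  x(24) = 18,  x(25) = 2,  x(26) = 42,  x(27) = 18,  x(28) = 26,  x(29) = 2,  x(30) = 2,  x(31) = 10,  x(32) = 34,  x(33) = 10,  x(34) = 42,  x(35) = 34,  x(36) = 18,  x(37) = 10,  x(38) = 10,  x(39) = 50,  x(40) = 2,  x(41) = 50,  x(42) = 42,  x(43) = 2,  x(44) = 34,  x(45) = 50,  x(46) = 50,  x(47) = 26,  x(48) = 10,  x(49) = 26,  x(50) = 42,  x(51) = 10.
Since (x(50), x(51)) = (x(2), x(3)) = (42, 10) (two consecutive terms determine the rest), the sequence is eventually periodic: after a pre-period of length 1 it cycles with period 48.
For n ≥ 2, x(n) depends only on (n - 2) mod 48. (11675 - 2) mod 48 = 9, so x(11675) = x(11) = 50.

50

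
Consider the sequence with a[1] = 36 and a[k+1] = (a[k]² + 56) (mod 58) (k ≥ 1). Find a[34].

36

Computing terms: a[1] = 36; a[2] = 18; a[3] = 32; a[4] = 36.
The sequence repeats with period 3.
(34 - 1) mod 3 = 0, so a[34] = a[1] = 36.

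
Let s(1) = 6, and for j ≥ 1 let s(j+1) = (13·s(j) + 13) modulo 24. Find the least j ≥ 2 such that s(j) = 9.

Listing terms: s(1) = 6, s(2) = 19, s(3) = 20, s(4) = 9, s(5) = 10, s(6) = 23, s(7) = 0, s(8) = 13, s(9) = 14, s(10) = 3, s(11) = 4, s(12) = 17, s(13) = 18, s(14) = 7, s(15) = 8, s(16) = 21, s(17) = 22, s(18) = 11, s(19) = 12, s(20) = 1, s(21) = 2, s(22) = 15, s(23) = 16, s(24) = 5, s(25) = 6.
The sequence repeats with period 24.
The value 9 first appears (with j ≥ 2) at s(4).

4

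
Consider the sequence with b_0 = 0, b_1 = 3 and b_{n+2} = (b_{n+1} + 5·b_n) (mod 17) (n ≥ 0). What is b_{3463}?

b_0 = 0,  b_1 = 3,  b_2 = 3,  b_3 = 1,  b_4 = 16,  b_5 = 4,  b_6 = 16,  b_7 = 2,  b_8 = 14,  b_9 = 7,  b_{10} = 9,  b_{11} = 10,  b_{12} = 4,  b_{13} = 3,  b_{14} = 6,  b_{15} = 4,  b_{16} = 0,  b_{17} = 3.
Since (b_{16}, b_{17}) = (b_0, b_1) = (0, 3) (two consecutive terms determine the rest), the sequence is periodic with period 16.
So b_{3463} = b_{0 + ((3463-0) mod 16)} = b_7 = 2.

2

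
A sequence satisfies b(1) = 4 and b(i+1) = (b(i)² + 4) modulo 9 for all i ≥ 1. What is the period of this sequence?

Listing terms: b(1) = 4; b(2) = 2; b(3) = 8; b(4) = 5; b(5) = 2.
Since b(5) = b(2) = 2, the sequence is eventually periodic: after a pre-period of length 1 it cycles with period 3.

3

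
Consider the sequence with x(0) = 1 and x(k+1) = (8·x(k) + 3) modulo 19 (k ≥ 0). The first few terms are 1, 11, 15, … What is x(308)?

x(0) = 1,  x(1) = 11,  x(2) = 15,  x(3) = 9,  x(4) = 18,  x(5) = 14,  x(6) = 1.
The sequence repeats with period 6.
So x(308) = x(0 + ((308-0) mod 6)) = x(2) = 15.

15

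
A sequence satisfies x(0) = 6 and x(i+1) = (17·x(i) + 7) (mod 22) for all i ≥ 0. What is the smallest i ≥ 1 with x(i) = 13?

3

Computing terms: x(0) = 6,  x(1) = 21,  x(2) = 12,  x(3) = 13,  x(4) = 8,  x(5) = 11,  x(6) = 18,  x(7) = 5,  x(8) = 4,  x(9) = 9,  x(10) = 6.
The sequence repeats with period 10.
The value 13 first appears (with i ≥ 1) at x(3).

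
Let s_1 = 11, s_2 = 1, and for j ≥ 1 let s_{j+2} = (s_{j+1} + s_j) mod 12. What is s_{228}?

10

Listing terms: s_1 = 11; s_2 = 1; s_3 = 0; s_4 = 1; s_5 = 1; s_6 = 2; s_7 = 3; s_8 = 5; s_9 = 8; s_{10} = 1; s_{11} = 9; s_{12} = 10; s_{13} = 7; s_{14} = 5; s_{15} = 0; s_{16} = 5; s_{17} = 5; s_{18} = 10; s_{19} = 3; s_{20} = 1; s_{21} = 4; s_{22} = 5; s_{23} = 9; s_{24} = 2; s_{25} = 11; s_{26} = 1.
Since (s_{25}, s_{26}) = (s_1, s_2) = (11, 1) (two consecutive terms determine the rest), the sequence is periodic with period 24.
(228 - 1) mod 24 = 11, so s_{228} = s_{12} = 10.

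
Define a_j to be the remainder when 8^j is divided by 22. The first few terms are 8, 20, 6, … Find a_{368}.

16

Computing terms: a_1 = 8,  a_2 = 20,  a_3 = 6,  a_4 = 4,  a_5 = 10,  a_6 = 14,  a_7 = 2,  a_8 = 16,  a_9 = 18,  a_{10} = 12,  a_{11} = 8.
Since a_{11} = a_1 = 8, the sequence is periodic with period 10.
So a_{368} = a_{1 + ((368-1) mod 10)} = a_8 = 16.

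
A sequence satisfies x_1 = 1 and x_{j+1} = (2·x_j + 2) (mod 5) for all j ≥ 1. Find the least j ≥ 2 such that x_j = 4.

x_1 = 1; x_2 = 4; x_3 = 0; x_4 = 2; x_5 = 1.
Since x_5 = x_1 = 1, the sequence is periodic with period 4.
The value 4 first appears (with j ≥ 2) at x_2.

2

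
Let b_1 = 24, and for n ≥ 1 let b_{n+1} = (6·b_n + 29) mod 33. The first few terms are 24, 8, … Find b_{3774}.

29

b_1 = 24,  b_2 = 8,  b_3 = 11,  b_4 = 29,  b_5 = 5,  b_6 = 26,  b_7 = 20,  b_8 = 17,  b_9 = 32,  b_{10} = 23,  b_{11} = 2,  b_{12} = 8.
Since b_{12} = b_2 = 8, the sequence is eventually periodic: after a pre-period of length 1 it cycles with period 10.
For n ≥ 2, b_n depends only on (n - 2) mod 10. (3774 - 2) mod 10 = 2, so b_{3774} = b_4 = 29.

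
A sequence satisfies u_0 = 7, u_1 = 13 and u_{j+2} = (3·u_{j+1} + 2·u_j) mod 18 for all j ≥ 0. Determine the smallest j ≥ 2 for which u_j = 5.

Listing terms: u_0 = 7; u_1 = 13; u_2 = 17; u_3 = 5; u_4 = 13; u_5 = 13; u_6 = 11; u_7 = 5; u_8 = 1; u_9 = 13; u_{10} = 5; u_{11} = 5; u_{12} = 7; u_{13} = 13.
Since (u_{12}, u_{13}) = (u_0, u_1) = (7, 13) (two consecutive terms determine the rest), the sequence is periodic with period 12.
The value 5 first appears (with j ≥ 2) at u_3.

3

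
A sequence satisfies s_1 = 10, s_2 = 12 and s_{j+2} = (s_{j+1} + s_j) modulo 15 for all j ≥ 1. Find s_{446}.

0

Listing terms: s_1 = 10; s_2 = 12; s_3 = 7; s_4 = 4; s_5 = 11; s_6 = 0; s_7 = 11; s_8 = 11; s_9 = 7; s_{10} = 3; s_{11} = 10; s_{12} = 13; s_{13} = 8; s_{14} = 6; s_{15} = 14; s_{16} = 5; s_{17} = 4; s_{18} = 9; s_{19} = 13; s_{20} = 7; s_{21} = 5; s_{22} = 12; s_{23} = 2; s_{24} = 14; s_{25} = 1; s_{26} = 0; s_{27} = 1; s_{28} = 1; s_{29} = 2; s_{30} = 3; s_{31} = 5; s_{32} = 8; s_{33} = 13; s_{34} = 6; s_{35} = 4; s_{36} = 10; s_{37} = 14; s_{38} = 9; s_{39} = 8; s_{40} = 2; s_{41} = 10; s_{42} = 12.
Since (s_{41}, s_{42}) = (s_1, s_2) = (10, 12) (two consecutive terms determine the rest), the sequence is periodic with period 40.
So s_{446} = s_{1 + ((446-1) mod 40)} = s_6 = 0.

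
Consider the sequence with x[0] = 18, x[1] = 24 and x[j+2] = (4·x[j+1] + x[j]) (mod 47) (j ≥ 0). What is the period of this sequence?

We have x[0] = 18; x[1] = 24; x[2] = 20; x[3] = 10; x[4] = 13; x[5] = 15; x[6] = 26; x[7] = 25; x[8] = 32; x[9] = 12; x[10] = 33; x[11] = 3; x[12] = 45; x[13] = 42; x[14] = 25; x[15] = 1; x[16] = 29; x[17] = 23; x[18] = 27; x[19] = 37; x[20] = 34; x[21] = 32; x[22] = 21; x[23] = 22; x[24] = 15; x[25] = 35; x[26] = 14; x[27] = 44; x[28] = 2; x[29] = 5; x[30] = 22; x[31] = 46; x[32] = 18; x[33] = 24.
Since (x[32], x[33]) = (x[0], x[1]) = (18, 24) (two consecutive terms determine the rest), the sequence is periodic with period 32.

32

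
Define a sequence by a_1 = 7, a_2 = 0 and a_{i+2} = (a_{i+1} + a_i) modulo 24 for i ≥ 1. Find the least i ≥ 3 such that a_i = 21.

a_1 = 7,  a_2 = 0,  a_3 = 7,  a_4 = 7,  a_5 = 14,  a_6 = 21,  a_7 = 11,  a_8 = 8,  a_9 = 19,  a_{10} = 3,  a_{11} = 22,  a_{12} = 1,  a_{13} = 23,  a_{14} = 0,  a_{15} = 23,  a_{16} = 23,  a_{17} = 22,  a_{18} = 21,  a_{19} = 19,  a_{20} = 16,  a_{21} = 11,  a_{22} = 3,  a_{23} = 14,  a_{24} = 17,  a_{25} = 7,  a_{26} = 0.
Since (a_{25}, a_{26}) = (a_1, a_2) = (7, 0) (two consecutive terms determine the rest), the sequence is periodic with period 24.
The value 21 first appears (with i ≥ 3) at a_6.

6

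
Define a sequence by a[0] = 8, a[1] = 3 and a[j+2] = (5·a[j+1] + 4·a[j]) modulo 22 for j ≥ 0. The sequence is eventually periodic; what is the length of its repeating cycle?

Computing terms: a[0] = 8; a[1] = 3; a[2] = 3; a[3] = 5; a[4] = 15; a[5] = 7; a[6] = 7; a[7] = 19; a[8] = 13; a[9] = 9; a[10] = 9; a[11] = 15; a[12] = 1; a[13] = 21; a[14] = 21; a[15] = 13; a[16] = 17; a[17] = 5; a[18] = 5; a[19] = 1; a[20] = 3; a[21] = 19; a[22] = 19; a[23] = 17; a[24] = 7; a[25] = 15; a[26] = 15; a[27] = 3; a[28] = 9; a[29] = 13; a[30] = 13; a[31] = 7; a[32] = 21; a[33] = 1; a[34] = 1; a[35] = 9; a[36] = 5; a[37] = 17; a[38] = 17; a[39] = 21; a[40] = 19; a[41] = 3; a[42] = 3.
Since (a[41], a[42]) = (a[1], a[2]) = (3, 3) (two consecutive terms determine the rest), the sequence is eventually periodic: after a pre-period of length 1 it cycles with period 40.

40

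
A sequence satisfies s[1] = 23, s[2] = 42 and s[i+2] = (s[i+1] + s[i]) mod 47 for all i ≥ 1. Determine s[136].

25

Listing terms: s[1] = 23,  s[2] = 42,  s[3] = 18,  s[4] = 13,  s[5] = 31,  s[6] = 44,  s[7] = 28,  s[8] = 25,  s[9] = 6,  s[10] = 31,  s[11] = 37,  s[12] = 21,  s[13] = 11,  s[14] = 32,  s[15] = 43,  s[16] = 28,  s[17] = 24,  s[18] = 5,  s[19] = 29,  s[20] = 34,  s[21] = 16,  s[22] = 3,  s[23] = 19,  s[24] = 22,  s[25] = 41,  s[26] = 16,  s[27] = 10,  s[28] = 26,  s[29] = 36,  s[30] = 15,  s[31] = 4,  s[32] = 19,  s[33] = 23,  s[34] = 42.
Since (s[33], s[34]) = (s[1], s[2]) = (23, 42) (two consecutive terms determine the rest), the sequence is periodic with period 32.
So s[136] = s[1 + ((136-1) mod 32)] = s[8] = 25.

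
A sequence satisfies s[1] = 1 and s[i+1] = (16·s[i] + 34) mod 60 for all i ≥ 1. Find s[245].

Listing terms: s[1] = 1; s[2] = 50; s[3] = 54; s[4] = 58; s[5] = 2; s[6] = 6; s[7] = 10; s[8] = 14; s[9] = 18; s[10] = 22; s[11] = 26; s[12] = 30; s[13] = 34; s[14] = 38; s[15] = 42; s[16] = 46; s[17] = 50.
Since s[17] = s[2] = 50, the sequence is eventually periodic: after a pre-period of length 1 it cycles with period 15.
For i ≥ 2, s[i] depends only on (i - 2) mod 15. (245 - 2) mod 15 = 3, so s[245] = s[5] = 2.

2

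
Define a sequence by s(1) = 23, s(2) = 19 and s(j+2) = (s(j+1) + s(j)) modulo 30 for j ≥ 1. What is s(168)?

s(1) = 23; s(2) = 19; s(3) = 12; s(4) = 1; s(5) = 13; s(6) = 14; s(7) = 27; s(8) = 11; s(9) = 8; s(10) = 19; s(11) = 27; s(12) = 16; s(13) = 13; s(14) = 29; s(15) = 12; s(16) = 11; s(17) = 23; s(18) = 4; s(19) = 27; s(20) = 1; s(21) = 28; s(22) = 29; s(23) = 27; s(24) = 26; s(25) = 23; s(26) = 19.
The sequence repeats with period 24.
(168 - 1) mod 24 = 23, so s(168) = s(24) = 26.

26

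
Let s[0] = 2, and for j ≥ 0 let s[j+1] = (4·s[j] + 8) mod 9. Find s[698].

6

We have s[0] = 2,  s[1] = 7,  s[2] = 0,  s[3] = 8,  s[4] = 4,  s[5] = 6,  s[6] = 5,  s[7] = 1,  s[8] = 3,  s[9] = 2.
Since s[9] = s[0] = 2, the sequence is periodic with period 9.
So s[698] = s[0 + ((698-0) mod 9)] = s[5] = 6.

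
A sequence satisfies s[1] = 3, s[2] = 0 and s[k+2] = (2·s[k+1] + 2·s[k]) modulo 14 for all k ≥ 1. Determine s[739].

Listing terms: s[1] = 3,  s[2] = 0,  s[3] = 6,  s[4] = 12,  s[5] = 8,  s[6] = 12,  s[7] = 12,  s[8] = 6,  s[9] = 8,  s[10] = 0,  s[11] = 2,  s[12] = 4,  s[13] = 12,  s[14] = 4,  s[15] = 4,  s[16] = 2,  s[17] = 12,  s[18] = 0,  s[19] = 10,  s[20] = 6,  s[21] = 4,  s[22] = 6,  s[23] = 6,  s[24] = 10,  s[25] = 4,  s[26] = 0,  s[27] = 8,  s[28] = 2,  s[29] = 6,  s[30] = 2,  s[31] = 2,  s[32] = 8,  s[33] = 6,  s[34] = 0,  s[35] = 12,  s[36] = 10,  s[37] = 2,  s[38] = 10,  s[39] = 10,  s[40] = 12,  s[41] = 2,  s[42] = 0,  s[43] = 4,  s[44] = 8,  s[45] = 10,  s[46] = 8,  s[47] = 8,  s[48] = 4,  s[49] = 10,  s[50] = 0,  s[51] = 6.
Since (s[50], s[51]) = (s[2], s[3]) = (0, 6) (two consecutive terms determine the rest), the sequence is eventually periodic: after a pre-period of length 1 it cycles with period 48.
For k ≥ 2, s[k] depends only on (k - 2) mod 48. (739 - 2) mod 48 = 17, so s[739] = s[19] = 10.

10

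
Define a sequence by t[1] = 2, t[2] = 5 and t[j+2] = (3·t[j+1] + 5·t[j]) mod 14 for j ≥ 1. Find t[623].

Computing terms: t[1] = 2; t[2] = 5; t[3] = 11; t[4] = 2; t[5] = 5.
Since (t[4], t[5]) = (t[1], t[2]) = (2, 5) (two consecutive terms determine the rest), the sequence is periodic with period 3.
(623 - 1) mod 3 = 1, so t[623] = t[2] = 5.

5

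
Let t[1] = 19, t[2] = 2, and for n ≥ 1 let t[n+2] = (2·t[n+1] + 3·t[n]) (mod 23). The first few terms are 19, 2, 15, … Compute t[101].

We have t[1] = 19,  t[2] = 2,  t[3] = 15,  t[4] = 13,  t[5] = 2,  t[6] = 20,  t[7] = 0,  t[8] = 14,  t[9] = 5,  t[10] = 6,  t[11] = 4,  t[12] = 3,  t[13] = 18,  t[14] = 22,  t[15] = 6,  t[16] = 9,  t[17] = 13,  t[18] = 7,  t[19] = 7,  t[20] = 12,  t[21] = 22,  t[22] = 11,  t[23] = 19,  t[24] = 2.
The sequence repeats with period 22.
So t[101] = t[1 + ((101-1) mod 22)] = t[13] = 18.

18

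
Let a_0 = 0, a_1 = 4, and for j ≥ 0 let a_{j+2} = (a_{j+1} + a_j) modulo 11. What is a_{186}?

Computing terms: a_0 = 0, a_1 = 4, a_2 = 4, a_3 = 8, a_4 = 1, a_5 = 9, a_6 = 10, a_7 = 8, a_8 = 7, a_9 = 4, a_{10} = 0, a_{11} = 4.
Since (a_{10}, a_{11}) = (a_0, a_1) = (0, 4) (two consecutive terms determine the rest), the sequence is periodic with period 10.
So a_{186} = a_{0 + ((186-0) mod 10)} = a_6 = 10.

10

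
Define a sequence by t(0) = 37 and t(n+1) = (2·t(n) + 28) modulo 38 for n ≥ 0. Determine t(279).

t(0) = 37, t(1) = 26, t(2) = 4, t(3) = 36, t(4) = 24, t(5) = 0, t(6) = 28, t(7) = 8, t(8) = 6, t(9) = 2, t(10) = 32, t(11) = 16, t(12) = 22, t(13) = 34, t(14) = 20, t(15) = 30, t(16) = 12, t(17) = 14, t(18) = 18, t(19) = 26.
Since t(19) = t(1) = 26, the sequence is eventually periodic: after a pre-period of length 1 it cycles with period 18.
For n ≥ 1, t(n) depends only on (n - 1) mod 18. (279 - 1) mod 18 = 8, so t(279) = t(9) = 2.

2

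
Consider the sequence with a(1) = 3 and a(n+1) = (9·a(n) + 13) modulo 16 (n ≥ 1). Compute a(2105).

11

Computing terms: a(1) = 3, a(2) = 8, a(3) = 5, a(4) = 10, a(5) = 7, a(6) = 12, a(7) = 9, a(8) = 14, a(9) = 11, a(10) = 0, a(11) = 13, a(12) = 2, a(13) = 15, a(14) = 4, a(15) = 1, a(16) = 6, a(17) = 3.
The sequence repeats with period 16.
(2105 - 1) mod 16 = 8, so a(2105) = a(9) = 11.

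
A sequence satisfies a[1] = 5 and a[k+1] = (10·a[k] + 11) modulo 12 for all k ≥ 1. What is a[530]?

1

We have a[1] = 5,  a[2] = 1,  a[3] = 9,  a[4] = 5.
The sequence repeats with period 3.
(530 - 1) mod 3 = 1, so a[530] = a[2] = 1.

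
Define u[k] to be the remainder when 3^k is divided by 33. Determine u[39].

15

Listing terms: u[1] = 3; u[2] = 9; u[3] = 27; u[4] = 15; u[5] = 12; u[6] = 3.
Since u[6] = u[1] = 3, the sequence is periodic with period 5.
So u[39] = u[1 + ((39-1) mod 5)] = u[4] = 15.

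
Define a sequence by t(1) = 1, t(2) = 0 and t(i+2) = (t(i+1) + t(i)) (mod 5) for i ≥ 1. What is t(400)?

4

Computing terms: t(1) = 1,  t(2) = 0,  t(3) = 1,  t(4) = 1,  t(5) = 2,  t(6) = 3,  t(7) = 0,  t(8) = 3,  t(9) = 3,  t(10) = 1,  t(11) = 4,  t(12) = 0,  t(13) = 4,  t(14) = 4,  t(15) = 3,  t(16) = 2,  t(17) = 0,  t(18) = 2,  t(19) = 2,  t(20) = 4,  t(21) = 1,  t(22) = 0.
Since (t(21), t(22)) = (t(1), t(2)) = (1, 0) (two consecutive terms determine the rest), the sequence is periodic with period 20.
So t(400) = t(1 + ((400-1) mod 20)) = t(20) = 4.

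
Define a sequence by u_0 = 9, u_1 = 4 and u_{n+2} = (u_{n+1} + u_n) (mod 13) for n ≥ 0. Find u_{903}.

7

u_0 = 9; u_1 = 4; u_2 = 0; u_3 = 4; u_4 = 4; u_5 = 8; u_6 = 12; u_7 = 7; u_8 = 6; u_9 = 0; u_{10} = 6; u_{11} = 6; u_{12} = 12; u_{13} = 5; u_{14} = 4; u_{15} = 9; u_{16} = 0; u_{17} = 9; u_{18} = 9; u_{19} = 5; u_{20} = 1; u_{21} = 6; u_{22} = 7; u_{23} = 0; u_{24} = 7; u_{25} = 7; u_{26} = 1; u_{27} = 8; u_{28} = 9; u_{29} = 4.
The sequence repeats with period 28.
So u_{903} = u_{0 + ((903-0) mod 28)} = u_7 = 7.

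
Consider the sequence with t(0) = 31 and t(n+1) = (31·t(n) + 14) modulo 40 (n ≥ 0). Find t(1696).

We have t(0) = 31,  t(1) = 15,  t(2) = 39,  t(3) = 23,  t(4) = 7,  t(5) = 31.
Since t(5) = t(0) = 31, the sequence is periodic with period 5.
So t(1696) = t(0 + ((1696-0) mod 5)) = t(1) = 15.

15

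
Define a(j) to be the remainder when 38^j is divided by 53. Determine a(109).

a(0) = 1, a(1) = 38, a(2) = 13, a(3) = 17, a(4) = 10, a(5) = 9, a(6) = 24, a(7) = 11, a(8) = 47, a(9) = 37, a(10) = 28, a(11) = 4, a(12) = 46, a(13) = 52, a(14) = 15, a(15) = 40, a(16) = 36, a(17) = 43, a(18) = 44, a(19) = 29, a(20) = 42, a(21) = 6, a(22) = 16, a(23) = 25, a(24) = 49, a(25) = 7, a(26) = 1.
Since a(26) = a(0) = 1, the sequence is periodic with period 26.
(109 - 0) mod 26 = 5, so a(109) = a(5) = 9.

9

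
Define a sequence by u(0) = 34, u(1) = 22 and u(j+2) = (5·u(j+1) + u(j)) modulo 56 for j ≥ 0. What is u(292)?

46

Computing terms: u(0) = 34,  u(1) = 22,  u(2) = 32,  u(3) = 14,  u(4) = 46,  u(5) = 20,  u(6) = 34,  u(7) = 22.
Since (u(6), u(7)) = (u(0), u(1)) = (34, 22) (two consecutive terms determine the rest), the sequence is periodic with period 6.
So u(292) = u(0 + ((292-0) mod 6)) = u(4) = 46.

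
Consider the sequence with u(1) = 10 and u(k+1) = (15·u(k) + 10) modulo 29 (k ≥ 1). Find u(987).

28

u(1) = 10; u(2) = 15; u(3) = 3; u(4) = 26; u(5) = 23; u(6) = 7; u(7) = 28; u(8) = 24; u(9) = 22; u(10) = 21; u(11) = 6; u(12) = 13; u(13) = 2; u(14) = 11; u(15) = 1; u(16) = 25; u(17) = 8; u(18) = 14; u(19) = 17; u(20) = 4; u(21) = 12; u(22) = 16; u(23) = 18; u(24) = 19; u(25) = 5; u(26) = 27; u(27) = 9; u(28) = 0; u(29) = 10.
The sequence repeats with period 28.
(987 - 1) mod 28 = 6, so u(987) = u(7) = 28.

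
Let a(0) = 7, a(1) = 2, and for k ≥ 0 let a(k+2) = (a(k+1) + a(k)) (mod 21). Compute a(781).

Listing terms: a(0) = 7,  a(1) = 2,  a(2) = 9,  a(3) = 11,  a(4) = 20,  a(5) = 10,  a(6) = 9,  a(7) = 19,  a(8) = 7,  a(9) = 5,  a(10) = 12,  a(11) = 17,  a(12) = 8,  a(13) = 4,  a(14) = 12,  a(15) = 16,  a(16) = 7,  a(17) = 2.
The sequence repeats with period 16.
(781 - 0) mod 16 = 13, so a(781) = a(13) = 4.

4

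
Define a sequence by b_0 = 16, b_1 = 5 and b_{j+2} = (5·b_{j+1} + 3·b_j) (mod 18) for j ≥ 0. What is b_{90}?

16

Listing terms: b_0 = 16,  b_1 = 5,  b_2 = 1,  b_3 = 2,  b_4 = 13,  b_5 = 17,  b_6 = 16,  b_7 = 5.
Since (b_6, b_7) = (b_0, b_1) = (16, 5) (two consecutive terms determine the rest), the sequence is periodic with period 6.
(90 - 0) mod 6 = 0, so b_{90} = b_0 = 16.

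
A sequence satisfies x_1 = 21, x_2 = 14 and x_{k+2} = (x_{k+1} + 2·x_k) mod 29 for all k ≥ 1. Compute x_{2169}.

4

Computing terms: x_1 = 21, x_2 = 14, x_3 = 27, x_4 = 26, x_5 = 22, x_6 = 16, x_7 = 2, x_8 = 5, x_9 = 9, x_{10} = 19, x_{11} = 8, x_{12} = 17, x_{13} = 4, x_{14} = 9, x_{15} = 17, x_{16} = 6, x_{17} = 11, x_{18} = 23, x_{19} = 16, x_{20} = 4, x_{21} = 7, x_{22} = 15, x_{23} = 0, x_{24} = 1, x_{25} = 1, x_{26} = 3, x_{27} = 5, x_{28} = 11, x_{29} = 21, x_{30} = 14.
Since (x_{29}, x_{30}) = (x_1, x_2) = (21, 14) (two consecutive terms determine the rest), the sequence is periodic with period 28.
(2169 - 1) mod 28 = 12, so x_{2169} = x_{13} = 4.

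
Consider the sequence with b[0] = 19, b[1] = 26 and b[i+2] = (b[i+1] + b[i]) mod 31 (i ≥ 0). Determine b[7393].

21

b[0] = 19; b[1] = 26; b[2] = 14; b[3] = 9; b[4] = 23; b[5] = 1; b[6] = 24; b[7] = 25; b[8] = 18; b[9] = 12; b[10] = 30; b[11] = 11; b[12] = 10; b[13] = 21; b[14] = 0; b[15] = 21; b[16] = 21; b[17] = 11; b[18] = 1; b[19] = 12; b[20] = 13; b[21] = 25; b[22] = 7; b[23] = 1; b[24] = 8; b[25] = 9; b[26] = 17; b[27] = 26; b[28] = 12; b[29] = 7; b[30] = 19; b[31] = 26.
Since (b[30], b[31]) = (b[0], b[1]) = (19, 26) (two consecutive terms determine the rest), the sequence is periodic with period 30.
(7393 - 0) mod 30 = 13, so b[7393] = b[13] = 21.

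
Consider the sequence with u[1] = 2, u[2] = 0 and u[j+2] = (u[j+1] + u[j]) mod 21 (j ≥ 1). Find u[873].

5

We have u[1] = 2; u[2] = 0; u[3] = 2; u[4] = 2; u[5] = 4; u[6] = 6; u[7] = 10; u[8] = 16; u[9] = 5; u[10] = 0; u[11] = 5; u[12] = 5; u[13] = 10; u[14] = 15; u[15] = 4; u[16] = 19; u[17] = 2; u[18] = 0.
The sequence repeats with period 16.
(873 - 1) mod 16 = 8, so u[873] = u[9] = 5.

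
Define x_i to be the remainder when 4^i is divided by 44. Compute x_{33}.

x_1 = 4; x_2 = 16; x_3 = 20; x_4 = 36; x_5 = 12; x_6 = 4.
The sequence repeats with period 5.
So x_{33} = x_{1 + ((33-1) mod 5)} = x_3 = 20.

20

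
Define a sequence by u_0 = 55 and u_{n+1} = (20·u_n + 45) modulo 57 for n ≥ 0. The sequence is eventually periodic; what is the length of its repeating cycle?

We have u_0 = 55,  u_1 = 5,  u_2 = 31,  u_3 = 38,  u_4 = 7,  u_5 = 14,  u_6 = 40,  u_7 = 47,  u_8 = 16,  u_9 = 23,  u_{10} = 49,  u_{11} = 56,  u_{12} = 25,  u_{13} = 32,  u_{14} = 1,  u_{15} = 8,  u_{16} = 34,  u_{17} = 41,  u_{18} = 10,  u_{19} = 17,  u_{20} = 43,  u_{21} = 50,  u_{22} = 19,  u_{23} = 26,  u_{24} = 52,  u_{25} = 2,  u_{26} = 28,  u_{27} = 35,  u_{28} = 4,  u_{29} = 11,  u_{30} = 37,  u_{31} = 44,  u_{32} = 13,  u_{33} = 20,  u_{34} = 46,  u_{35} = 53,  u_{36} = 22,  u_{37} = 29,  u_{38} = 55.
The sequence repeats with period 38.

38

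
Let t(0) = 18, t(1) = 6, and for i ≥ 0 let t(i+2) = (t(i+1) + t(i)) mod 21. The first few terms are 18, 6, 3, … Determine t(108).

t(0) = 18, t(1) = 6, t(2) = 3, t(3) = 9, t(4) = 12, t(5) = 0, t(6) = 12, t(7) = 12, t(8) = 3, t(9) = 15, t(10) = 18, t(11) = 12, t(12) = 9, t(13) = 0, t(14) = 9, t(15) = 9, t(16) = 18, t(17) = 6.
The sequence repeats with period 16.
(108 - 0) mod 16 = 12, so t(108) = t(12) = 9.

9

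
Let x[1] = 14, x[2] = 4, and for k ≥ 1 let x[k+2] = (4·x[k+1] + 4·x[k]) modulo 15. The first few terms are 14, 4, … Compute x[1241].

14

Listing terms: x[1] = 14; x[2] = 4; x[3] = 12; x[4] = 4; x[5] = 4; x[6] = 2; x[7] = 9; x[8] = 14; x[9] = 2; x[10] = 4; x[11] = 9; x[12] = 7; x[13] = 4; x[14] = 14; x[15] = 12; x[16] = 14; x[17] = 14; x[18] = 7; x[19] = 9; x[20] = 4; x[21] = 7; x[22] = 14; x[23] = 9; x[24] = 2; x[25] = 14; x[26] = 4.
The sequence repeats with period 24.
(1241 - 1) mod 24 = 16, so x[1241] = x[17] = 14.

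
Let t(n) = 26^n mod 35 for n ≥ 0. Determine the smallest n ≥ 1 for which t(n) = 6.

3

t(0) = 1, t(1) = 26, t(2) = 11, t(3) = 6, t(4) = 16, t(5) = 31, t(6) = 1.
The sequence repeats with period 6.
The value 6 first appears (with n ≥ 1) at t(3).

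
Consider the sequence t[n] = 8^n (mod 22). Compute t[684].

4

t[1] = 8, t[2] = 20, t[3] = 6, t[4] = 4, t[5] = 10, t[6] = 14, t[7] = 2, t[8] = 16, t[9] = 18, t[10] = 12, t[11] = 8.
Since t[11] = t[1] = 8, the sequence is periodic with period 10.
So t[684] = t[1 + ((684-1) mod 10)] = t[4] = 4.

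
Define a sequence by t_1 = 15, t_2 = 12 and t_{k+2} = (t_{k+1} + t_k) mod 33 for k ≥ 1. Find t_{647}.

Computing terms: t_1 = 15,  t_2 = 12,  t_3 = 27,  t_4 = 6,  t_5 = 0,  t_6 = 6,  t_7 = 6,  t_8 = 12,  t_9 = 18,  t_{10} = 30,  t_{11} = 15,  t_{12} = 12.
The sequence repeats with period 10.
(647 - 1) mod 10 = 6, so t_{647} = t_7 = 6.

6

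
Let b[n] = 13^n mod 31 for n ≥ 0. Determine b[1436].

We have b[0] = 1; b[1] = 13; b[2] = 14; b[3] = 27; b[4] = 10; b[5] = 6; b[6] = 16; b[7] = 22; b[8] = 7; b[9] = 29; b[10] = 5; b[11] = 3; b[12] = 8; b[13] = 11; b[14] = 19; b[15] = 30; b[16] = 18; b[17] = 17; b[18] = 4; b[19] = 21; b[20] = 25; b[21] = 15; b[22] = 9; b[23] = 24; b[24] = 2; b[25] = 26; b[26] = 28; b[27] = 23; b[28] = 20; b[29] = 12; b[30] = 1.
The sequence repeats with period 30.
So b[1436] = b[0 + ((1436-0) mod 30)] = b[26] = 28.

28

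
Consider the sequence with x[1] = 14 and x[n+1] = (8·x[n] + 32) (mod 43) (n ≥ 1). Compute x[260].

26

We have x[1] = 14, x[2] = 15, x[3] = 23, x[4] = 1, x[5] = 40, x[6] = 8, x[7] = 10, x[8] = 26, x[9] = 25, x[10] = 17, x[11] = 39, x[12] = 0, x[13] = 32, x[14] = 30, x[15] = 14.
The sequence repeats with period 14.
(260 - 1) mod 14 = 7, so x[260] = x[8] = 26.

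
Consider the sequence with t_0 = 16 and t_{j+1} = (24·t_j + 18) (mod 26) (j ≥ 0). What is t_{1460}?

t_0 = 16,  t_1 = 12,  t_2 = 20,  t_3 = 4,  t_4 = 10,  t_5 = 24,  t_6 = 22,  t_7 = 0,  t_8 = 18,  t_9 = 8,  t_{10} = 2,  t_{11} = 14,  t_{12} = 16.
Since t_{12} = t_0 = 16, the sequence is periodic with period 12.
So t_{1460} = t_{0 + ((1460-0) mod 12)} = t_8 = 18.

18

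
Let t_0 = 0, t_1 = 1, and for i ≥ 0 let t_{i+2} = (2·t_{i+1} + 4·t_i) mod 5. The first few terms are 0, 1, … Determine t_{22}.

2

Computing terms: t_0 = 0; t_1 = 1; t_2 = 2; t_3 = 3; t_4 = 4; t_5 = 0; t_6 = 1.
The sequence repeats with period 5.
(22 - 0) mod 5 = 2, so t_{22} = t_2 = 2.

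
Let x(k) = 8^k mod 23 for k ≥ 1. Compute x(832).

12

x(1) = 8,  x(2) = 18,  x(3) = 6,  x(4) = 2,  x(5) = 16,  x(6) = 13,  x(7) = 12,  x(8) = 4,  x(9) = 9,  x(10) = 3,  x(11) = 1,  x(12) = 8.
Since x(12) = x(1) = 8, the sequence is periodic with period 11.
So x(832) = x(1 + ((832-1) mod 11)) = x(7) = 12.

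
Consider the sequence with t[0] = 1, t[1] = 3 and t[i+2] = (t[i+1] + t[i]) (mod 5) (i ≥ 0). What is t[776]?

1

We have t[0] = 1,  t[1] = 3,  t[2] = 4,  t[3] = 2,  t[4] = 1,  t[5] = 3.
The sequence repeats with period 4.
So t[776] = t[0 + ((776-0) mod 4)] = t[0] = 1.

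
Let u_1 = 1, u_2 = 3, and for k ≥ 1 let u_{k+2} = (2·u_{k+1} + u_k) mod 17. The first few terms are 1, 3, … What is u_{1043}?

We have u_1 = 1,  u_2 = 3,  u_3 = 7,  u_4 = 0,  u_5 = 7,  u_6 = 14,  u_7 = 1,  u_8 = 16,  u_9 = 16,  u_{10} = 14,  u_{11} = 10,  u_{12} = 0,  u_{13} = 10,  u_{14} = 3,  u_{15} = 16,  u_{16} = 1,  u_{17} = 1,  u_{18} = 3.
Since (u_{17}, u_{18}) = (u_1, u_2) = (1, 3) (two consecutive terms determine the rest), the sequence is periodic with period 16.
So u_{1043} = u_{1 + ((1043-1) mod 16)} = u_3 = 7.

7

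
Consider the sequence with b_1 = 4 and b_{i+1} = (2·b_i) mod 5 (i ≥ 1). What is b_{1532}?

Computing terms: b_1 = 4,  b_2 = 3,  b_3 = 1,  b_4 = 2,  b_5 = 4.
The sequence repeats with period 4.
(1532 - 1) mod 4 = 3, so b_{1532} = b_4 = 2.

2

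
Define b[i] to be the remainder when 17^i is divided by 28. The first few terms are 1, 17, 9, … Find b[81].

13

Listing terms: b[0] = 1, b[1] = 17, b[2] = 9, b[3] = 13, b[4] = 25, b[5] = 5, b[6] = 1.
Since b[6] = b[0] = 1, the sequence is periodic with period 6.
(81 - 0) mod 6 = 3, so b[81] = b[3] = 13.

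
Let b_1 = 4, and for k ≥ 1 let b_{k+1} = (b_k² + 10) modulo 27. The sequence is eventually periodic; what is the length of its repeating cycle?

3

Computing terms: b_1 = 4; b_2 = 26; b_3 = 11; b_4 = 23; b_5 = 26.
Since b_5 = b_2 = 26, the sequence is eventually periodic: after a pre-period of length 1 it cycles with period 3.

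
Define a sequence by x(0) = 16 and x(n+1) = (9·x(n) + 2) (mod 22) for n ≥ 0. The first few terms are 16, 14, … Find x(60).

16

Listing terms: x(0) = 16; x(1) = 14; x(2) = 18; x(3) = 10; x(4) = 4; x(5) = 16.
The sequence repeats with period 5.
(60 - 0) mod 5 = 0, so x(60) = x(0) = 16.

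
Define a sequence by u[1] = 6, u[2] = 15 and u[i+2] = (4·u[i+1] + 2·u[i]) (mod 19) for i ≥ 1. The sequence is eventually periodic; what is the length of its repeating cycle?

9

u[1] = 6; u[2] = 15; u[3] = 15; u[4] = 14; u[5] = 10; u[6] = 11; u[7] = 7; u[8] = 12; u[9] = 5; u[10] = 6; u[11] = 15.
The sequence repeats with period 9.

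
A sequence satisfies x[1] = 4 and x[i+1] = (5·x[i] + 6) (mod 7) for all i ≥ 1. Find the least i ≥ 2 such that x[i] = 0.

4

We have x[1] = 4, x[2] = 5, x[3] = 3, x[4] = 0, x[5] = 6, x[6] = 1, x[7] = 4.
Since x[7] = x[1] = 4, the sequence is periodic with period 6.
The value 0 first appears (with i ≥ 2) at x[4].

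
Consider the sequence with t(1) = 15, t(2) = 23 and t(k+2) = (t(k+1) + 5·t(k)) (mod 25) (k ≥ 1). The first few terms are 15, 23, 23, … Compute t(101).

18

Computing terms: t(1) = 15,  t(2) = 23,  t(3) = 23,  t(4) = 13,  t(5) = 3,  t(6) = 18,  t(7) = 8,  t(8) = 23,  t(9) = 13.
Since (t(8), t(9)) = (t(3), t(4)) = (23, 13) (two consecutive terms determine the rest), the sequence is eventually periodic: after a pre-period of length 2 it cycles with period 5.
For k ≥ 3, t(k) depends only on (k - 3) mod 5. (101 - 3) mod 5 = 3, so t(101) = t(6) = 18.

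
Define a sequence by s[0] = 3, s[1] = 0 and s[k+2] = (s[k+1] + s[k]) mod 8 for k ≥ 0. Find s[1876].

6

Listing terms: s[0] = 3,  s[1] = 0,  s[2] = 3,  s[3] = 3,  s[4] = 6,  s[5] = 1,  s[6] = 7,  s[7] = 0,  s[8] = 7,  s[9] = 7,  s[10] = 6,  s[11] = 5,  s[12] = 3,  s[13] = 0.
Since (s[12], s[13]) = (s[0], s[1]) = (3, 0) (two consecutive terms determine the rest), the sequence is periodic with period 12.
So s[1876] = s[0 + ((1876-0) mod 12)] = s[4] = 6.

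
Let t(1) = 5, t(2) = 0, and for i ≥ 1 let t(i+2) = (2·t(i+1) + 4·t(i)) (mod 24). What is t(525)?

We have t(1) = 5; t(2) = 0; t(3) = 20; t(4) = 16; t(5) = 16; t(6) = 0; t(7) = 16; t(8) = 8; t(9) = 8; t(10) = 0; t(11) = 8; t(12) = 16; t(13) = 16.
Since (t(12), t(13)) = (t(4), t(5)) = (16, 16) (two consecutive terms determine the rest), the sequence is eventually periodic: after a pre-period of length 3 it cycles with period 8.
For i ≥ 4, t(i) depends only on (i - 4) mod 8. (525 - 4) mod 8 = 1, so t(525) = t(5) = 16.

16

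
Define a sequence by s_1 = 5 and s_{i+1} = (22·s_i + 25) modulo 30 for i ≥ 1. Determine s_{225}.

25

Listing terms: s_1 = 5,  s_2 = 15,  s_3 = 25,  s_4 = 5.
The sequence repeats with period 3.
So s_{225} = s_{1 + ((225-1) mod 3)} = s_3 = 25.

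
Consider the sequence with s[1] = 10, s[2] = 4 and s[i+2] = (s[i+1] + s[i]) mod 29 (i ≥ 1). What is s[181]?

16

Computing terms: s[1] = 10,  s[2] = 4,  s[3] = 14,  s[4] = 18,  s[5] = 3,  s[6] = 21,  s[7] = 24,  s[8] = 16,  s[9] = 11,  s[10] = 27,  s[11] = 9,  s[12] = 7,  s[13] = 16,  s[14] = 23,  s[15] = 10,  s[16] = 4.
Since (s[15], s[16]) = (s[1], s[2]) = (10, 4) (two consecutive terms determine the rest), the sequence is periodic with period 14.
(181 - 1) mod 14 = 12, so s[181] = s[13] = 16.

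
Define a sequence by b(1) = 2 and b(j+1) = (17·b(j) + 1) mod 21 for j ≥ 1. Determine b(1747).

Computing terms: b(1) = 2, b(2) = 14, b(3) = 8, b(4) = 11, b(5) = 20, b(6) = 5, b(7) = 2.
Since b(7) = b(1) = 2, the sequence is periodic with period 6.
(1747 - 1) mod 6 = 0, so b(1747) = b(1) = 2.

2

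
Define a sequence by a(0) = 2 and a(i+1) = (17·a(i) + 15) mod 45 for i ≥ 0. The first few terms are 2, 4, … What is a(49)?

4

We have a(0) = 2, a(1) = 4, a(2) = 38, a(3) = 31, a(4) = 2.
Since a(4) = a(0) = 2, the sequence is periodic with period 4.
So a(49) = a(0 + ((49-0) mod 4)) = a(1) = 4.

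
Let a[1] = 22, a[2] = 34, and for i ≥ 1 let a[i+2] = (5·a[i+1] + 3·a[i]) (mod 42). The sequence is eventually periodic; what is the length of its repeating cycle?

a[1] = 22,  a[2] = 34,  a[3] = 26,  a[4] = 22,  a[5] = 20,  a[6] = 40,  a[7] = 8,  a[8] = 34,  a[9] = 26.
Since (a[8], a[9]) = (a[2], a[3]) = (34, 26) (two consecutive terms determine the rest), the sequence is eventually periodic: after a pre-period of length 1 it cycles with period 6.

6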